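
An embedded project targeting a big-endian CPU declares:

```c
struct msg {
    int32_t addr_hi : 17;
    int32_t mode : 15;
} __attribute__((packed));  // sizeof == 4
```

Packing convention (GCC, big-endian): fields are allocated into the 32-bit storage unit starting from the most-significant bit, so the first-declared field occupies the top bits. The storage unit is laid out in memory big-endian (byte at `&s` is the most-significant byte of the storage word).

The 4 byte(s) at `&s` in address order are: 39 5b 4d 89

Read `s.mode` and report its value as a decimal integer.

-12919

[0]=0x39 [1]=0x5b [2]=0x4d [3]=0x89 (big-endian) → word 0x395b4d89
addr_hi [15+:17] = (word>>15) & 0x1ffff = 29366
mode [0+:15] = (word>>0) & 0x7fff = 19849  ←
mode signed 15b, MSB=1: 19849 - 32768 = -12919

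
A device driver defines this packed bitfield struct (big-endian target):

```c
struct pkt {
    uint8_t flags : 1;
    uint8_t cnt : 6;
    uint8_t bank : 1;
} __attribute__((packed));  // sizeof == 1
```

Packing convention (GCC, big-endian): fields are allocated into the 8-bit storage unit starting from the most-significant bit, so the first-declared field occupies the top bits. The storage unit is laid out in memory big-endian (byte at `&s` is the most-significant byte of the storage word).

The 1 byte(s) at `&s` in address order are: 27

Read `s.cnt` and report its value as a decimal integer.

[0]=0x27 (big-endian) → word 0x27
flags [7+:1] = (word>>7) & 0x1 = 0
cnt [1+:6] = (word>>1) & 0x3f = 19  ←
bank [0+:1] = (word>>0) & 0x1 = 1

19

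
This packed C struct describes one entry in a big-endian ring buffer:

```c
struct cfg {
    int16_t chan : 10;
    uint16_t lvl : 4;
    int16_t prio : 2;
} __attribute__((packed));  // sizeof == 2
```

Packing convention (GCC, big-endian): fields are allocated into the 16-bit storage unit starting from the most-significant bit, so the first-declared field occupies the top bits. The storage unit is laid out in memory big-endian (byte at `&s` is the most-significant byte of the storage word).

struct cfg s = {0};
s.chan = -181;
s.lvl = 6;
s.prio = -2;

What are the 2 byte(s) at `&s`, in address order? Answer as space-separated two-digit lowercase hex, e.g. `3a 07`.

chan (10b) val=-181 bits=0x34b at bit 6: 0xd2c0
lvl (4b) val=6 bits=0x6 at bit 2: 0xd2d8
prio (2b) val=-2 bits=0x2 at bit 0: 0xd2da
word = 0xd2da → big-endian bytes:
  [0]=0xd2  [1]=0xda

d2 da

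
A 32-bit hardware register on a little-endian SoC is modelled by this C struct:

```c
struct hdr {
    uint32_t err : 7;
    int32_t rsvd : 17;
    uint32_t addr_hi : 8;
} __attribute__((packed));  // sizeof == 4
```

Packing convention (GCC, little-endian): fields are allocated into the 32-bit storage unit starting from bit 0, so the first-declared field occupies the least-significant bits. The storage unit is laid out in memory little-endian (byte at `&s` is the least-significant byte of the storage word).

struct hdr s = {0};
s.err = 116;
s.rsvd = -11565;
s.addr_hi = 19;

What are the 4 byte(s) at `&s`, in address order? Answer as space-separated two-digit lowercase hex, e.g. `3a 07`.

f4 69 e9 13

err:7 = 116 → 0x74 << 0 → word 0x00000074
rsvd:17 = -11565 → 0x1d2d3 << 7 → word 0x00e969f4
addr_hi:8 = 19 → 0x13 << 24 → word 0x13e969f4
word = 0x13e969f4 → little-endian bytes:
  [0]=0xf4  [1]=0x69  [2]=0xe9  [3]=0x13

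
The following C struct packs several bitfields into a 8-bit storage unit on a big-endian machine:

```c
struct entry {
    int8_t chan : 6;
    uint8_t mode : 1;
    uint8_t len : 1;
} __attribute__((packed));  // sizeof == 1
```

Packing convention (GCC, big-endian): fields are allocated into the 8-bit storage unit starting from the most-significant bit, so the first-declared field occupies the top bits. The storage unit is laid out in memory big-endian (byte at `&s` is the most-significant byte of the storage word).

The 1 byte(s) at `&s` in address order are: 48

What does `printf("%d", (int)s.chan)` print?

18

[0]=0x48 (big-endian) → word 0x48
chan:6 @ bit 2 → (0x48>>2)&0x3f = 0x12  ←
mode:1 @ bit 1 → (0x48>>1)&0x1 = 0x0
len:1 @ bit 0 → (0x48>>0)&0x1 = 0x0
chan signed 6b, MSB=0: value = 18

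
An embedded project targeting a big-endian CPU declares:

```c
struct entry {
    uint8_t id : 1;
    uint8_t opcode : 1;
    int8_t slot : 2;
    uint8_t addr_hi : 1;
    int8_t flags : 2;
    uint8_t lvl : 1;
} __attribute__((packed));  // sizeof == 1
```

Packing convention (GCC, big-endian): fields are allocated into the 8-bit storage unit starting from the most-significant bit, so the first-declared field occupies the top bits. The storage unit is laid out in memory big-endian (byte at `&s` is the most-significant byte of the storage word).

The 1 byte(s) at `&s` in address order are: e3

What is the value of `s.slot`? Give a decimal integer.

-2

[0]=0xe3 (big-endian) → word 0xe3
id:1 @ bit 7 → (0xe3>>7)&0x1 = 0x1
opcode:1 @ bit 6 → (0xe3>>6)&0x1 = 0x1
slot:2 @ bit 4 → (0xe3>>4)&0x3 = 0x2  ←
addr_hi:1 @ bit 3 → (0xe3>>3)&0x1 = 0x0
flags:2 @ bit 1 → (0xe3>>1)&0x3 = 0x1
lvl:1 @ bit 0 → (0xe3>>0)&0x1 = 0x1
slot signed 2b, MSB=1: 2 - 4 = -2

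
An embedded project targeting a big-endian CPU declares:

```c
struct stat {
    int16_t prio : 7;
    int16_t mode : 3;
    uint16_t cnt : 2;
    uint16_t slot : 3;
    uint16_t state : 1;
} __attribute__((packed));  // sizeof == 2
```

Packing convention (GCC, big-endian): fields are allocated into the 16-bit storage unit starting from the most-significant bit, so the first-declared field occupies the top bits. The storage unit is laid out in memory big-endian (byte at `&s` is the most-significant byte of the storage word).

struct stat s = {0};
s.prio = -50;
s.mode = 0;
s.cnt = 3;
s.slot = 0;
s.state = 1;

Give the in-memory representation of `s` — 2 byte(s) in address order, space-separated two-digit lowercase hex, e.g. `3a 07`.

[9+:7] prio=-50 & 0x7f = 0x4e; word=0x9c00
[6+:3] mode=0 & 0x7 = 0x0; word=0x9c00
[4+:2] cnt=3 & 0x3 = 0x3; word=0x9c30
[1+:3] slot=0 & 0x7 = 0x0; word=0x9c30
[0+:1] state=1 & 0x1 = 0x1; word=0x9c31
word = 0x9c31 → big-endian bytes:
  [0]=0x9c  [1]=0x31

9c 31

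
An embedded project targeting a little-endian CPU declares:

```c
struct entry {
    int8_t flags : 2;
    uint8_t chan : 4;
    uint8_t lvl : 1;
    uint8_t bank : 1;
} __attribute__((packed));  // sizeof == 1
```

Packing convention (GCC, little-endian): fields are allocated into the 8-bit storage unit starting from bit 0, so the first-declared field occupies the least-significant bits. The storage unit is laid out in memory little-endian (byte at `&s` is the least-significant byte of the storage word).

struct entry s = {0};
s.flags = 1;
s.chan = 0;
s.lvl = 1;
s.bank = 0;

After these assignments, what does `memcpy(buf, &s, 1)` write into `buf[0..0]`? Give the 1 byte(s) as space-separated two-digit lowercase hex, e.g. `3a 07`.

41

flags:2 = 1 → 0x1 << 0 → word 0x01
chan:4 = 0 → 0x0 << 2 → word 0x01
lvl:1 = 1 → 0x1 << 6 → word 0x41
bank:1 = 0 → 0x0 << 7 → word 0x41
word = 0x41 → little-endian bytes:
  [0]=0x41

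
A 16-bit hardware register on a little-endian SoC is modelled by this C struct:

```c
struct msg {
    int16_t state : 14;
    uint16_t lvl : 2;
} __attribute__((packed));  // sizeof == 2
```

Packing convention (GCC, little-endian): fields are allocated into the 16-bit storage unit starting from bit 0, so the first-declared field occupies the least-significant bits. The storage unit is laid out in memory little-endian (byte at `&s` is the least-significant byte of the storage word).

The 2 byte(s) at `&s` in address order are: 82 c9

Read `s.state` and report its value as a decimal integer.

[0]=0x82 [1]=0xc9 (little-endian) → word 0xc982
state [0+:14] = (word>>0) & 0x3fff = 2434  ←
lvl [14+:2] = (word>>14) & 0x3 = 3
state signed 14b, MSB=0: value = 2434

2434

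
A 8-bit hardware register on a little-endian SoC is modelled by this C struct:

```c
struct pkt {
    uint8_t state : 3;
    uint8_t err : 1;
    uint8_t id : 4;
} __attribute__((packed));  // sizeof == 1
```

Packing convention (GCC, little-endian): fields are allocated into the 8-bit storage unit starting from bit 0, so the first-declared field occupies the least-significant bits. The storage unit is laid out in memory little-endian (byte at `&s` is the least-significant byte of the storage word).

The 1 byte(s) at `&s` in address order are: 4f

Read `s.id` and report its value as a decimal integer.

[0]=0x4f (little-endian) → word 0x4f
state:3 @ bit 0 → (0x4f>>0)&0x7 = 0x7
err:1 @ bit 3 → (0x4f>>3)&0x1 = 0x1
id:4 @ bit 4 → (0x4f>>4)&0xf = 0x4  ←

4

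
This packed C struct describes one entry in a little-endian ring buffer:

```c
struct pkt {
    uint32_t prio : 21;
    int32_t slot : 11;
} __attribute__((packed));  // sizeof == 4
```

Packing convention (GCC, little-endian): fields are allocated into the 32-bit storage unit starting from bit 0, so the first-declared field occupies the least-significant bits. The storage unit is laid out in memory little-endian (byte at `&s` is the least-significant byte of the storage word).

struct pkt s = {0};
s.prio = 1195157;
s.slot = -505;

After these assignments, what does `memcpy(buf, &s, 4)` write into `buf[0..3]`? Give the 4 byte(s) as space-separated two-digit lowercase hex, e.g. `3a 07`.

95 3c f2 c0

prio (21b) val=1195157 bits=0x123c95 at bit 0: 0x00123c95
slot (11b) val=-505 bits=0x607 at bit 21: 0xc0f23c95
word = 0xc0f23c95 → little-endian bytes:
  [0]=0x95  [1]=0x3c  [2]=0xf2  [3]=0xc0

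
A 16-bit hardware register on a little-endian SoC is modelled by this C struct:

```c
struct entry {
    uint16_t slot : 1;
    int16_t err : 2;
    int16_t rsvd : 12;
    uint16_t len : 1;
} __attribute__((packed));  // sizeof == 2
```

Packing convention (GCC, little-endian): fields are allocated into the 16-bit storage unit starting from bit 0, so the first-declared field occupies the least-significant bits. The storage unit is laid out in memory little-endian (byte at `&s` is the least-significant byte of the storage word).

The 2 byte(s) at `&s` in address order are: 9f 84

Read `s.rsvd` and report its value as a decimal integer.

147

[0]=0x9f [1]=0x84 (little-endian) → word 0x849f
slot:1 @ bit 0 → (0x849f>>0)&0x1 = 0x1
err:2 @ bit 1 → (0x849f>>1)&0x3 = 0x3
rsvd:12 @ bit 3 → (0x849f>>3)&0xfff = 0x93  ←
len:1 @ bit 15 → (0x849f>>15)&0x1 = 0x1
rsvd signed 12b, MSB=0: value = 147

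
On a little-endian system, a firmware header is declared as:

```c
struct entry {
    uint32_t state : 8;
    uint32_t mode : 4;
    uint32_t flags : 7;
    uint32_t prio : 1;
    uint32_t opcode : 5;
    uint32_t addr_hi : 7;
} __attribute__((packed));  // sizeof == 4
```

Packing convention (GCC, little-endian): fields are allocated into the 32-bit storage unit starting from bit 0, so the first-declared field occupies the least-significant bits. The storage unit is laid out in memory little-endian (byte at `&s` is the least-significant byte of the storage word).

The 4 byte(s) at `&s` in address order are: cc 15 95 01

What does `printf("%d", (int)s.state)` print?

[0]=0xcc [1]=0x15 [2]=0x95 [3]=0x01 (little-endian) → word 0x019515cc
state [0+:8] = (word>>0) & 0xff = 204  ←
mode [8+:4] = (word>>8) & 0xf = 5
flags [12+:7] = (word>>12) & 0x7f = 81
prio [19+:1] = (word>>19) & 0x1 = 0
opcode [20+:5] = (word>>20) & 0x1f = 25
addr_hi [25+:7] = (word>>25) & 0x7f = 0

204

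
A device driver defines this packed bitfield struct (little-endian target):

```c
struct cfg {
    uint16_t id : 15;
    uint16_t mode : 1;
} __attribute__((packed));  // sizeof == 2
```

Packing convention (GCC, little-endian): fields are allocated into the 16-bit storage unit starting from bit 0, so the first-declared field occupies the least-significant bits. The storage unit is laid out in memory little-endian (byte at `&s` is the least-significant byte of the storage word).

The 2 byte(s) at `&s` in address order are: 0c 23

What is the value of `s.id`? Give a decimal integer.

8972

[0]=0x0c [1]=0x23 (little-endian) → word 0x230c
id [0+:15] = (word>>0) & 0x7fff = 8972  ←
mode [15+:1] = (word>>15) & 0x1 = 0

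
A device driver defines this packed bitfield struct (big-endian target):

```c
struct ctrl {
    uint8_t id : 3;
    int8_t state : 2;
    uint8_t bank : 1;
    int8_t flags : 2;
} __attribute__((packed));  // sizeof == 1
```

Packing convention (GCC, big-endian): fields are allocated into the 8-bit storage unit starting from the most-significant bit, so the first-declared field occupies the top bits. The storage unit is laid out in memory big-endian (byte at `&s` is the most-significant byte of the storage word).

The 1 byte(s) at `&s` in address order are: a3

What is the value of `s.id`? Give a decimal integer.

[0]=0xa3 (big-endian) → word 0xa3
id [5+:3] = (word>>5) & 0x7 = 5  ←
state [3+:2] = (word>>3) & 0x3 = 0
bank [2+:1] = (word>>2) & 0x1 = 0
flags [0+:2] = (word>>0) & 0x3 = 3

5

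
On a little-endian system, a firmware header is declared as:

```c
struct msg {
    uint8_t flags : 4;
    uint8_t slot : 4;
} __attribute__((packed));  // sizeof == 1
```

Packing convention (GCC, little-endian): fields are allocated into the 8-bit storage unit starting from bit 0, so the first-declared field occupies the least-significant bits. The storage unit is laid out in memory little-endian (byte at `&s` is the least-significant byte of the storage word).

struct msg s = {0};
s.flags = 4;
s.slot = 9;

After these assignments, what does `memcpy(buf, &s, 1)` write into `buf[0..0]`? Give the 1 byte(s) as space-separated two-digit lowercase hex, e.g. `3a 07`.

94

[0+:4] flags=4 & 0xf = 0x4; word=0x04
[4+:4] slot=9 & 0xf = 0x9; word=0x94
word = 0x94 → little-endian bytes:
  [0]=0x94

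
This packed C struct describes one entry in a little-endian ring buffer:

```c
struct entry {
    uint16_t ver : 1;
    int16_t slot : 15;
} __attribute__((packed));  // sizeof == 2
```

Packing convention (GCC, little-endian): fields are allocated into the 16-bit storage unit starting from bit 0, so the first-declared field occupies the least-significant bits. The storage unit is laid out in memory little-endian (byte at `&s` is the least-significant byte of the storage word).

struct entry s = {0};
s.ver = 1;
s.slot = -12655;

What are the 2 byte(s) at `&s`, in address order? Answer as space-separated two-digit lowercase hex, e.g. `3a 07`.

23 9d

[0+:1] ver=1 & 0x1 = 0x1; word=0x0001
[1+:15] slot=-12655 & 0x7fff = 0x4e91; word=0x9d23
word = 0x9d23 → little-endian bytes:
  [0]=0x23  [1]=0x9d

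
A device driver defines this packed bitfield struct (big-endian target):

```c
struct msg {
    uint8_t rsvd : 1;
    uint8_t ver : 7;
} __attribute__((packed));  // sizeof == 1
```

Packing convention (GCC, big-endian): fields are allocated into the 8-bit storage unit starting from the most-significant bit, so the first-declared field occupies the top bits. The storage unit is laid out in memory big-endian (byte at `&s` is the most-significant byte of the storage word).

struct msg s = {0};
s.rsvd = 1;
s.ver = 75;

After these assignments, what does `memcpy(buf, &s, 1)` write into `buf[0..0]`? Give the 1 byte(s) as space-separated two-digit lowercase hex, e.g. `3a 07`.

rsvd (1b) val=1 bits=0x1 at bit 7: 0x80
ver (7b) val=75 bits=0x4b at bit 0: 0xcb
word = 0xcb → big-endian bytes:
  [0]=0xcb

cb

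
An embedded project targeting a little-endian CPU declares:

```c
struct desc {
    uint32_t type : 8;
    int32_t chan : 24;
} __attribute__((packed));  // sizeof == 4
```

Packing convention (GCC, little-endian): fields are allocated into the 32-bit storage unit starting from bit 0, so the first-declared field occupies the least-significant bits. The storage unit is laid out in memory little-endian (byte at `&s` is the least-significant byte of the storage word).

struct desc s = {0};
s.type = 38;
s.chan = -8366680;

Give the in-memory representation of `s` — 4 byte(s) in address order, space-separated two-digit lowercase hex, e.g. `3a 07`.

26 a8 55 80

type:8 = 38 → 0x26 << 0 → word 0x00000026
chan:24 = -8366680 → 0x8055a8 << 8 → word 0x8055a826
word = 0x8055a826 → little-endian bytes:
  [0]=0x26  [1]=0xa8  [2]=0x55  [3]=0x80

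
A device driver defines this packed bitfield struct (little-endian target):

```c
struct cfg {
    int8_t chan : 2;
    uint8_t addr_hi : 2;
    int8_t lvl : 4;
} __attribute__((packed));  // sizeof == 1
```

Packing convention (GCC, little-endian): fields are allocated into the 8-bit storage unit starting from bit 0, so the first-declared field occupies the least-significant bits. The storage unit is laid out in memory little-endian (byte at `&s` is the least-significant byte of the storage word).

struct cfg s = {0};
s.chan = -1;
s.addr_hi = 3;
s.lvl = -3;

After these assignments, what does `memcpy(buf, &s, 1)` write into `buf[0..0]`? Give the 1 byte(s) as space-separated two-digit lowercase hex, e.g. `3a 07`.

df

chan:2 = -1 → 0x3 << 0 → word 0x03
addr_hi:2 = 3 → 0x3 << 2 → word 0x0f
lvl:4 = -3 → 0xd << 4 → word 0xdf
word = 0xdf → little-endian bytes:
  [0]=0xdf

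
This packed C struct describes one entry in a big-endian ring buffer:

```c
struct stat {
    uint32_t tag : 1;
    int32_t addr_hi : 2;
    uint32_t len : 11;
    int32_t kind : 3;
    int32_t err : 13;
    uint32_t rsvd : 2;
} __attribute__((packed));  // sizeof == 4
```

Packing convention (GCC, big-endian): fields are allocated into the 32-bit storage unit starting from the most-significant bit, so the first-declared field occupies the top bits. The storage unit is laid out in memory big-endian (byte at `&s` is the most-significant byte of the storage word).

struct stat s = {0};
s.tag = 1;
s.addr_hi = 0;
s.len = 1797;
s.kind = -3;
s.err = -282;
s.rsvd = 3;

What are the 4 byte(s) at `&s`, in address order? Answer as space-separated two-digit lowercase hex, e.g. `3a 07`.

9c 16 fb 9b

tag:1 = 1 → 0x1 << 31 → word 0x80000000
addr_hi:2 = 0 → 0x0 << 29 → word 0x80000000
len:11 = 1797 → 0x705 << 18 → word 0x9c140000
kind:3 = -3 → 0x5 << 15 → word 0x9c168000
err:13 = -282 → 0x1ee6 << 2 → word 0x9c16fb98
rsvd:2 = 3 → 0x3 << 0 → word 0x9c16fb9b
word = 0x9c16fb9b → big-endian bytes:
  [0]=0x9c  [1]=0x16  [2]=0xfb  [3]=0x9b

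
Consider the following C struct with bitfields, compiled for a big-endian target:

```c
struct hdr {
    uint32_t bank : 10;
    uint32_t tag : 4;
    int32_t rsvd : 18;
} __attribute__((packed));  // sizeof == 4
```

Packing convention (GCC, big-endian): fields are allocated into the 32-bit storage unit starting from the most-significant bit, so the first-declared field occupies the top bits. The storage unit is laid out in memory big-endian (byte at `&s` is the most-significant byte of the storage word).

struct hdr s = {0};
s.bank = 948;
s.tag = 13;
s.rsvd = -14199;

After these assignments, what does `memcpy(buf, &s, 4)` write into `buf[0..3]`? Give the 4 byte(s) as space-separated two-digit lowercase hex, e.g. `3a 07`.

[22+:10] bank=948 & 0x3ff = 0x3b4; word=0xed000000
[18+:4] tag=13 & 0xf = 0xd; word=0xed340000
[0+:18] rsvd=-14199 & 0x3ffff = 0x3c889; word=0xed37c889
word = 0xed37c889 → big-endian bytes:
  [0]=0xed  [1]=0x37  [2]=0xc8  [3]=0x89

ed 37 c8 89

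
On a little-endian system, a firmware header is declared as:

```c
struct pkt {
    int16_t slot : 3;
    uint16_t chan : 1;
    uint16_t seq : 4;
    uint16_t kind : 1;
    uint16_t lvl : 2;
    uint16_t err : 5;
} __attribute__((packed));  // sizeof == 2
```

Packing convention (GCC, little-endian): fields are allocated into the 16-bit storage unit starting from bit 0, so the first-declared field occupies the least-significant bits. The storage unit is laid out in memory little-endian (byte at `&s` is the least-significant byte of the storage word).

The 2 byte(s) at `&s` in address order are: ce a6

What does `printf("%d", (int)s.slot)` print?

[0]=0xce [1]=0xa6 (little-endian) → word 0xa6ce
slot [0+:3] = (word>>0) & 0x7 = 6  ←
chan [3+:1] = (word>>3) & 0x1 = 1
seq [4+:4] = (word>>4) & 0xf = 12
kind [8+:1] = (word>>8) & 0x1 = 0
lvl [9+:2] = (word>>9) & 0x3 = 3
err [11+:5] = (word>>11) & 0x1f = 20
slot signed 3b, MSB=1: 6 - 8 = -2

-2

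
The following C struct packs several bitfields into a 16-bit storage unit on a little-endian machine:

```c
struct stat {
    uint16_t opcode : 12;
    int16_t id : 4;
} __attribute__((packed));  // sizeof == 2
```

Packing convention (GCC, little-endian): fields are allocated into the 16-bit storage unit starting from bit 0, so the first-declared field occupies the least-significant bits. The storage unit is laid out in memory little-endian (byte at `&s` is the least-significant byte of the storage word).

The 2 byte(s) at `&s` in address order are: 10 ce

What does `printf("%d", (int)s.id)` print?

-4

[0]=0x10 [1]=0xce (little-endian) → word 0xce10
opcode [0+:12] = (word>>0) & 0xfff = 3600
id [12+:4] = (word>>12) & 0xf = 12  ←
id signed 4b, MSB=1: 12 - 16 = -4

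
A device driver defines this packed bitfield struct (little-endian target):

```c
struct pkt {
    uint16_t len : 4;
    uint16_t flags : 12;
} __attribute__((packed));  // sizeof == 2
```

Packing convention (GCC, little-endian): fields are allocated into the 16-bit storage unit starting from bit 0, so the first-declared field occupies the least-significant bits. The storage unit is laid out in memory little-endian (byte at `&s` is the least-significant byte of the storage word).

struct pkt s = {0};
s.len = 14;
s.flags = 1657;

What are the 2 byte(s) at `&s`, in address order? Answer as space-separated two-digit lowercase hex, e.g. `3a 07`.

len:4 = 14 → 0xe << 0 → word 0x000e
flags:12 = 1657 → 0x679 << 4 → word 0x679e
word = 0x679e → little-endian bytes:
  [0]=0x9e  [1]=0x67

9e 67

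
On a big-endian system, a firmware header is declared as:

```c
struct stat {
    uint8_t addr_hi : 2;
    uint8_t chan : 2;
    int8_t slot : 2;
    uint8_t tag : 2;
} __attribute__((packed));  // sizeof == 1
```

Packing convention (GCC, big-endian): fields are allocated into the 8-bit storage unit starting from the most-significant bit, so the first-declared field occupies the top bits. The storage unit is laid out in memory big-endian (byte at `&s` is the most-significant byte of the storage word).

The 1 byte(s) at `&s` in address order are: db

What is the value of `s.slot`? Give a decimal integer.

-2

[0]=0xdb (big-endian) → word 0xdb
addr_hi [6+:2] = (word>>6) & 0x3 = 3
chan [4+:2] = (word>>4) & 0x3 = 1
slot [2+:2] = (word>>2) & 0x3 = 2  ←
tag [0+:2] = (word>>0) & 0x3 = 3
slot signed 2b, MSB=1: 2 - 4 = -2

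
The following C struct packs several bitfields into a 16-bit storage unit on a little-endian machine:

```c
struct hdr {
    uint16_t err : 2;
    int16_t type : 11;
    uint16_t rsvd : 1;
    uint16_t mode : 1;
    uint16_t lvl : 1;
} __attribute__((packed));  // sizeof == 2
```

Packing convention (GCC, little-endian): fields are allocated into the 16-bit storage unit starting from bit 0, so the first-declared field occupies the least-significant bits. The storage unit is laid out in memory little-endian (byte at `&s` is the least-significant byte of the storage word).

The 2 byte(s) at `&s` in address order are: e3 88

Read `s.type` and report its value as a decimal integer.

568

[0]=0xe3 [1]=0x88 (little-endian) → word 0x88e3
err [0+:2] = (word>>0) & 0x3 = 3
type [2+:11] = (word>>2) & 0x7ff = 568  ←
rsvd [13+:1] = (word>>13) & 0x1 = 0
mode [14+:1] = (word>>14) & 0x1 = 0
lvl [15+:1] = (word>>15) & 0x1 = 1
type signed 11b, MSB=0: value = 568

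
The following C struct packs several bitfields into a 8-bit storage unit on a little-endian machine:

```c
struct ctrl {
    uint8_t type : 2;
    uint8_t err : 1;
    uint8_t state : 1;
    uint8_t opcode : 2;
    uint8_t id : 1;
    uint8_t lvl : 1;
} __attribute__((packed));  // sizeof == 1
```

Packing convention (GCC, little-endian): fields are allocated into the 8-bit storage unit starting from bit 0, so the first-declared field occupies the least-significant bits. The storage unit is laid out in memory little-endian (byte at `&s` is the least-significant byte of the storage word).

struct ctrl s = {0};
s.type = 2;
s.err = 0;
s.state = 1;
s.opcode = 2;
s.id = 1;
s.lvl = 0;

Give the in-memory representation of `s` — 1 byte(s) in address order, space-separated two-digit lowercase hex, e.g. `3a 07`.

type (2b) val=2 bits=0x2 at bit 0: 0x02
err (1b) val=0 bits=0x0 at bit 2: 0x02
state (1b) val=1 bits=0x1 at bit 3: 0x0a
opcode (2b) val=2 bits=0x2 at bit 4: 0x2a
id (1b) val=1 bits=0x1 at bit 6: 0x6a
lvl (1b) val=0 bits=0x0 at bit 7: 0x6a
word = 0x6a → little-endian bytes:
  [0]=0x6a

6a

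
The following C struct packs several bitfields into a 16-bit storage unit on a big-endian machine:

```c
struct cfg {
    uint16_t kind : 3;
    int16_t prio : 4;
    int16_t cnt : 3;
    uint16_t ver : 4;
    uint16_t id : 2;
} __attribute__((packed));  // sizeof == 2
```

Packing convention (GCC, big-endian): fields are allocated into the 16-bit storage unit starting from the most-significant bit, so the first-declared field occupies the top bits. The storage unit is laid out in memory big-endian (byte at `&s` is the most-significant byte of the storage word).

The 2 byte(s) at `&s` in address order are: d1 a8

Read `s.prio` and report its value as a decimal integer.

-8

[0]=0xd1 [1]=0xa8 (big-endian) → word 0xd1a8
kind [13+:3] = (word>>13) & 0x7 = 6
prio [9+:4] = (word>>9) & 0xf = 8  ←
cnt [6+:3] = (word>>6) & 0x7 = 6
ver [2+:4] = (word>>2) & 0xf = 10
id [0+:2] = (word>>0) & 0x3 = 0
prio signed 4b, MSB=1: 8 - 16 = -8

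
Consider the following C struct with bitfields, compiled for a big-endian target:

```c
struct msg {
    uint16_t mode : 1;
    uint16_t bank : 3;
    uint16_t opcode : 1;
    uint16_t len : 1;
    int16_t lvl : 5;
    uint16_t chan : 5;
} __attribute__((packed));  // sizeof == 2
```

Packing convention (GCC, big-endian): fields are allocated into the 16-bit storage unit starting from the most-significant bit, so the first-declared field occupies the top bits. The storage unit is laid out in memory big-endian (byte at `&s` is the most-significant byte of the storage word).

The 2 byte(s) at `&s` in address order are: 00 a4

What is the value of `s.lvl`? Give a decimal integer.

5

[0]=0x00 [1]=0xa4 (big-endian) → word 0x00a4
mode:1 @ bit 15 → (0x00a4>>15)&0x1 = 0x0
bank:3 @ bit 12 → (0x00a4>>12)&0x7 = 0x0
opcode:1 @ bit 11 → (0x00a4>>11)&0x1 = 0x0
len:1 @ bit 10 → (0x00a4>>10)&0x1 = 0x0
lvl:5 @ bit 5 → (0x00a4>>5)&0x1f = 0x5  ←
chan:5 @ bit 0 → (0x00a4>>0)&0x1f = 0x4
lvl signed 5b, MSB=0: value = 5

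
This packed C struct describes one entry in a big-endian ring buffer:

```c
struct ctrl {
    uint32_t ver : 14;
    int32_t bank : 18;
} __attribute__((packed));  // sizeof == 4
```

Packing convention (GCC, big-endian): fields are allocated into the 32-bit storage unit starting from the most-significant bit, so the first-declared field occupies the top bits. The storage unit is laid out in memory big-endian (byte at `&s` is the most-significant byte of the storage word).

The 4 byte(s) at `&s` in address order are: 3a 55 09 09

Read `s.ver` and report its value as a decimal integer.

[0]=0x3a [1]=0x55 [2]=0x09 [3]=0x09 (big-endian) → word 0x3a550909
ver:14 @ bit 18 → (0x3a550909>>18)&0x3fff = 0xe95  ←
bank:18 @ bit 0 → (0x3a550909>>0)&0x3ffff = 0x10909

3733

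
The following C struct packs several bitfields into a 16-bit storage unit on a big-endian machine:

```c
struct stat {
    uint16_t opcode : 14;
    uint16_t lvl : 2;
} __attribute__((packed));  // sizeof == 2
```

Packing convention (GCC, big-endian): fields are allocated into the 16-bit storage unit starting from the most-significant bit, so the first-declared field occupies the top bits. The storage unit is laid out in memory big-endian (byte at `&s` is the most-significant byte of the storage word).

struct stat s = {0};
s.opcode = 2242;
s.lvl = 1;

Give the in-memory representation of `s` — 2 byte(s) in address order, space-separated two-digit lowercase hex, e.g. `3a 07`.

opcode:14 = 2242 → 0x8c2 << 2 → word 0x2308
lvl:2 = 1 → 0x1 << 0 → word 0x2309
word = 0x2309 → big-endian bytes:
  [0]=0x23  [1]=0x09

23 09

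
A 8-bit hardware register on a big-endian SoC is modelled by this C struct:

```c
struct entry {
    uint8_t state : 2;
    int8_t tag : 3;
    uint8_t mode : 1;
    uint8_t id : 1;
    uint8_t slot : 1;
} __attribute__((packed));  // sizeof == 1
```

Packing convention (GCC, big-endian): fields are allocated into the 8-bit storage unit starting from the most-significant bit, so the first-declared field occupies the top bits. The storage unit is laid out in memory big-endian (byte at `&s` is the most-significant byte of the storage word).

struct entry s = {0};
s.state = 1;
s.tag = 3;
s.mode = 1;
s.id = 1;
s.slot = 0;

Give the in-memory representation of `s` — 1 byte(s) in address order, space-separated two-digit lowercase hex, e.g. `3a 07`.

5e

state (2b) val=1 bits=0x1 at bit 6: 0x40
tag (3b) val=3 bits=0x3 at bit 3: 0x58
mode (1b) val=1 bits=0x1 at bit 2: 0x5c
id (1b) val=1 bits=0x1 at bit 1: 0x5e
slot (1b) val=0 bits=0x0 at bit 0: 0x5e
word = 0x5e → big-endian bytes:
  [0]=0x5e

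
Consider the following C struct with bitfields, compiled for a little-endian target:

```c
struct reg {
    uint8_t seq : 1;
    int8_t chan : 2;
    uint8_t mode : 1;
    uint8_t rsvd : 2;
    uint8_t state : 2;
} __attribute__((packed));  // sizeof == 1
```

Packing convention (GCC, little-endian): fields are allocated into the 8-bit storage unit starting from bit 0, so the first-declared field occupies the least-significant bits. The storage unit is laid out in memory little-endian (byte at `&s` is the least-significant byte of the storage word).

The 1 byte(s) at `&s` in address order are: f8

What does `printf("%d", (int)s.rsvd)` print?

[0]=0xf8 (little-endian) → word 0xf8
seq [0+:1] = (word>>0) & 0x1 = 0
chan [1+:2] = (word>>1) & 0x3 = 0
mode [3+:1] = (word>>3) & 0x1 = 1
rsvd [4+:2] = (word>>4) & 0x3 = 3  ←
state [6+:2] = (word>>6) & 0x3 = 3

3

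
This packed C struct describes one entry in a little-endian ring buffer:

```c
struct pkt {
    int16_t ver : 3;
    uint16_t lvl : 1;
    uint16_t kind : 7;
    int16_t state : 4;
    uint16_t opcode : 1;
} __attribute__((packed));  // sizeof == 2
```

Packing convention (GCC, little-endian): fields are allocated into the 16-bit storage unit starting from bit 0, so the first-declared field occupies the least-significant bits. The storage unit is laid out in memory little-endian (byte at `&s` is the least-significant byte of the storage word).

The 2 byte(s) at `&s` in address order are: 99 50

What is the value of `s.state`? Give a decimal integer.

[0]=0x99 [1]=0x50 (little-endian) → word 0x5099
ver [0+:3] = (word>>0) & 0x7 = 1
lvl [3+:1] = (word>>3) & 0x1 = 1
kind [4+:7] = (word>>4) & 0x7f = 9
state [11+:4] = (word>>11) & 0xf = 10  ←
opcode [15+:1] = (word>>15) & 0x1 = 0
state signed 4b, MSB=1: 10 - 16 = -6

-6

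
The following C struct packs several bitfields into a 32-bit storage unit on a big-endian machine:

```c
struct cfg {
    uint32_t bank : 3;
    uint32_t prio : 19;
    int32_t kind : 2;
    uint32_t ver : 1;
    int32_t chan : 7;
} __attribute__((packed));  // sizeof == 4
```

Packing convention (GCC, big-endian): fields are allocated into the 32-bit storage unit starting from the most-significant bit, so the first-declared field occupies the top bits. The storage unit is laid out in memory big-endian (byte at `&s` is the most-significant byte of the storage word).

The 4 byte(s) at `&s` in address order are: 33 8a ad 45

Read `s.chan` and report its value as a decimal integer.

[0]=0x33 [1]=0x8a [2]=0xad [3]=0x45 (big-endian) → word 0x338aad45
bank [29+:3] = (word>>29) & 0x7 = 1
prio [10+:19] = (word>>10) & 0x7ffff = 320171
kind [8+:2] = (word>>8) & 0x3 = 1
ver [7+:1] = (word>>7) & 0x1 = 0
chan [0+:7] = (word>>0) & 0x7f = 69  ←
chan signed 7b, MSB=1: 69 - 128 = -59

-59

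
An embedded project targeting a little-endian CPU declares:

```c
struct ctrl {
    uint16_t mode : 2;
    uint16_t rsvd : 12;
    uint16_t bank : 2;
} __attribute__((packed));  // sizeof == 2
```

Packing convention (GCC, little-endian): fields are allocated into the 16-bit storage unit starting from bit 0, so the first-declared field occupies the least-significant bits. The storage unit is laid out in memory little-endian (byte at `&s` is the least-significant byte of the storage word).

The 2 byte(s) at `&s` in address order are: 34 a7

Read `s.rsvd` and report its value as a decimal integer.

2509

[0]=0x34 [1]=0xa7 (little-endian) → word 0xa734
mode:2 @ bit 0 → (0xa734>>0)&0x3 = 0x0
rsvd:12 @ bit 2 → (0xa734>>2)&0xfff = 0x9cd  ←
bank:2 @ bit 14 → (0xa734>>14)&0x3 = 0x2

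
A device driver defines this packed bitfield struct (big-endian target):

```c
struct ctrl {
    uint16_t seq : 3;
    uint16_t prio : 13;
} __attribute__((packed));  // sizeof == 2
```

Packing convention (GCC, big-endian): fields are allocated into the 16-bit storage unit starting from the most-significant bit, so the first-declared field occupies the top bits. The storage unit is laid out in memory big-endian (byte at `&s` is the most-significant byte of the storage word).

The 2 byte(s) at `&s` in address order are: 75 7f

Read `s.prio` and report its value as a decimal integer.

5503

[0]=0x75 [1]=0x7f (big-endian) → word 0x757f
seq [13+:3] = (word>>13) & 0x7 = 3
prio [0+:13] = (word>>0) & 0x1fff = 5503  ←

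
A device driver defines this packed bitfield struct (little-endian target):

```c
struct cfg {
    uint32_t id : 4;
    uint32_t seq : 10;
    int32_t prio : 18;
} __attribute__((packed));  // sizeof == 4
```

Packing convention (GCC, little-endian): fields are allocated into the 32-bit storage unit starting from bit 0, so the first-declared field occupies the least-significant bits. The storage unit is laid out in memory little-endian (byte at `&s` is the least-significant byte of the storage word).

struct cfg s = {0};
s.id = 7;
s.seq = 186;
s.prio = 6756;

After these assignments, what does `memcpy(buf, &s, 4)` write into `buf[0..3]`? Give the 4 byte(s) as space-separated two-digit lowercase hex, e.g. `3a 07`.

id:4 = 7 → 0x7 << 0 → word 0x00000007
seq:10 = 186 → 0xba << 4 → word 0x00000ba7
prio:18 = 6756 → 0x1a64 << 14 → word 0x06990ba7
word = 0x06990ba7 → little-endian bytes:
  [0]=0xa7  [1]=0x0b  [2]=0x99  [3]=0x06

a7 0b 99 06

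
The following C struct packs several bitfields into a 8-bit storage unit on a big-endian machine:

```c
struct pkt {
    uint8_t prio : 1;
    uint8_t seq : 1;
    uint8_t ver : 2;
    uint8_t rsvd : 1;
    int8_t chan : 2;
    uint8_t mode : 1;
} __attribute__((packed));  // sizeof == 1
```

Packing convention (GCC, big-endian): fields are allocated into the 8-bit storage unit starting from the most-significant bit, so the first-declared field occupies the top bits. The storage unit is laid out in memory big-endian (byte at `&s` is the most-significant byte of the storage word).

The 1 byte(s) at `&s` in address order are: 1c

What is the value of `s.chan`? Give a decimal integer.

-2

[0]=0x1c (big-endian) → word 0x1c
prio:1 @ bit 7 → (0x1c>>7)&0x1 = 0x0
seq:1 @ bit 6 → (0x1c>>6)&0x1 = 0x0
ver:2 @ bit 4 → (0x1c>>4)&0x3 = 0x1
rsvd:1 @ bit 3 → (0x1c>>3)&0x1 = 0x1
chan:2 @ bit 1 → (0x1c>>1)&0x3 = 0x2  ←
mode:1 @ bit 0 → (0x1c>>0)&0x1 = 0x0
chan signed 2b, MSB=1: 2 - 4 = -2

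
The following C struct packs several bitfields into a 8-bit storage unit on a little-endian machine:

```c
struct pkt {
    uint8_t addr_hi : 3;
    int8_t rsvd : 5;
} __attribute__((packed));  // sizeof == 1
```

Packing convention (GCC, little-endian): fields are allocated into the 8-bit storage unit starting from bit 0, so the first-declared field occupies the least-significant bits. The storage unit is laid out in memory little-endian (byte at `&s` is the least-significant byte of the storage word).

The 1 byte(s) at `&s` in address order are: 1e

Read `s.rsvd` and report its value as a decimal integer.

3

[0]=0x1e (little-endian) → word 0x1e
addr_hi:3 @ bit 0 → (0x1e>>0)&0x7 = 0x6
rsvd:5 @ bit 3 → (0x1e>>3)&0x1f = 0x3  ←
rsvd signed 5b, MSB=0: value = 3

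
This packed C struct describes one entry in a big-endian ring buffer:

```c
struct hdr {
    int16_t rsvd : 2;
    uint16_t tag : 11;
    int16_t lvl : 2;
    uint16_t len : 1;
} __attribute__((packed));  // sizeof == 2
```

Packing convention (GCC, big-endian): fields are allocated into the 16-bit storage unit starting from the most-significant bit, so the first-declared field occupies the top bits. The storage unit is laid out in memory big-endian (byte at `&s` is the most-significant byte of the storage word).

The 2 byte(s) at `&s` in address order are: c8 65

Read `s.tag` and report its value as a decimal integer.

268

[0]=0xc8 [1]=0x65 (big-endian) → word 0xc865
rsvd:2 @ bit 14 → (0xc865>>14)&0x3 = 0x3
tag:11 @ bit 3 → (0xc865>>3)&0x7ff = 0x10c  ←
lvl:2 @ bit 1 → (0xc865>>1)&0x3 = 0x2
len:1 @ bit 0 → (0xc865>>0)&0x1 = 0x1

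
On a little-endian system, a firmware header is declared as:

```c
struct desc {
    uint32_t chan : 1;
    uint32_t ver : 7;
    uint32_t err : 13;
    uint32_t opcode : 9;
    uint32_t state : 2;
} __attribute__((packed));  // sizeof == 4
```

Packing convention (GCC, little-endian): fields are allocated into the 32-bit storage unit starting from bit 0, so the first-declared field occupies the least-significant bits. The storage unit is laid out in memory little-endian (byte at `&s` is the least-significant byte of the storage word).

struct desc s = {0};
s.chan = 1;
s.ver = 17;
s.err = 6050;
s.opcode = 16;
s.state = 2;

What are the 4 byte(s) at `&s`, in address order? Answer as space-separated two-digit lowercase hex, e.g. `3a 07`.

23 a2 17 82

[0+:1] chan=1 & 0x1 = 0x1; word=0x00000001
[1+:7] ver=17 & 0x7f = 0x11; word=0x00000023
[8+:13] err=6050 & 0x1fff = 0x17a2; word=0x0017a223
[21+:9] opcode=16 & 0x1ff = 0x10; word=0x0217a223
[30+:2] state=2 & 0x3 = 0x2; word=0x8217a223
word = 0x8217a223 → little-endian bytes:
  [0]=0x23  [1]=0xa2  [2]=0x17  [3]=0x82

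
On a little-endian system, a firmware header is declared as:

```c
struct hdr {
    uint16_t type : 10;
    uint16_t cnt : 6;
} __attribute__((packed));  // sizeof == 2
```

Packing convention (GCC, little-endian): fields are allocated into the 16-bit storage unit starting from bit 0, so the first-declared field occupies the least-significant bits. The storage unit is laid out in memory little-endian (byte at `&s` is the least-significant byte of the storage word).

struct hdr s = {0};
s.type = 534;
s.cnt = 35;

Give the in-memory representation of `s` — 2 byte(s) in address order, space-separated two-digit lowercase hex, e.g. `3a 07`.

[0+:10] type=534 & 0x3ff = 0x216; word=0x0216
[10+:6] cnt=35 & 0x3f = 0x23; word=0x8e16
word = 0x8e16 → little-endian bytes:
  [0]=0x16  [1]=0x8e

16 8e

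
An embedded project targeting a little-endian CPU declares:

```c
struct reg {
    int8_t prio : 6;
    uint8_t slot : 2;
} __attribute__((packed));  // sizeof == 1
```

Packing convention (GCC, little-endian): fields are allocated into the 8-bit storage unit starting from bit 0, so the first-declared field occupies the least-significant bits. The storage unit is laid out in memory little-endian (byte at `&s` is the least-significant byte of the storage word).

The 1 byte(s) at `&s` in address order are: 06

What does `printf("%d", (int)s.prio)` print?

6

[0]=0x06 (little-endian) → word 0x06
prio:6 @ bit 0 → (0x06>>0)&0x3f = 0x6  ←
slot:2 @ bit 6 → (0x06>>6)&0x3 = 0x0
prio signed 6b, MSB=0: value = 6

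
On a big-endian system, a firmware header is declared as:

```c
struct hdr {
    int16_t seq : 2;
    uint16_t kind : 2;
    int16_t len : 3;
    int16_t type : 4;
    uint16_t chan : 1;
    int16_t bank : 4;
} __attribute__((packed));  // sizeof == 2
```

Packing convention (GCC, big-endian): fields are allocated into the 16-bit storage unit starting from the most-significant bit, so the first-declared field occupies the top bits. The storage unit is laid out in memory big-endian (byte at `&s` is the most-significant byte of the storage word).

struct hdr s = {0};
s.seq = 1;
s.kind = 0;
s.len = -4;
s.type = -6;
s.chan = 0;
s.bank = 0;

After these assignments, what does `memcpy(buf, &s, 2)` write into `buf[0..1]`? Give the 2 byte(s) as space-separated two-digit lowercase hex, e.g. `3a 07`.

seq:2 = 1 → 0x1 << 14 → word 0x4000
kind:2 = 0 → 0x0 << 12 → word 0x4000
len:3 = -4 → 0x4 << 9 → word 0x4800
type:4 = -6 → 0xa << 5 → word 0x4940
chan:1 = 0 → 0x0 << 4 → word 0x4940
bank:4 = 0 → 0x0 << 0 → word 0x4940
word = 0x4940 → big-endian bytes:
  [0]=0x49  [1]=0x40

49 40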